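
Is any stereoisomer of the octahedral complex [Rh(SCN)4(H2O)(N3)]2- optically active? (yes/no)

no

The six octahedral sites form three mutually perpendicular trans pairs.
There are 2 geometric isomers: H2O and N3 mutually trans; H2O and N3 mutually cis.
Each arrangement has an internal mirror plane or centre of symmetry, so none is chiral.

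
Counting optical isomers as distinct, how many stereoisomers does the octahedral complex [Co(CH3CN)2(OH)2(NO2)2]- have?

Working through the distinct placements yields 5 geometric isomers: CH3CN trans, OH trans, NO2 trans; CH3CN trans, OH cis, NO2 cis; CH3CN cis, OH trans, NO2 cis; CH3CN cis, OH cis, NO2 cis (chiral); CH3CN cis, OH cis, NO2 trans.
One of these lacks any improper symmetry element and so occurs as an enantiomeric pair, giving 5 + 1 = 6 stereoisomers in total.

6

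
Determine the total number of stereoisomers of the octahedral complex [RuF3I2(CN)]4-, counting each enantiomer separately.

3

In an octahedral complex each vertex has one trans partner and four cis neighbours.
There are 3 geometric isomers: F mer, I trans; F fac, I cis; F mer, I cis.
Each arrangement has an internal mirror plane or centre of symmetry, so none is chiral.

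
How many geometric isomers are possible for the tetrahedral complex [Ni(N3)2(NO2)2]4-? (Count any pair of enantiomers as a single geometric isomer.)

In a tetrahedral complex all four positions are equivalent and every pair of ligands is adjacent — there is no cis/trans distinction.
Only one geometric arrangement is possible.

1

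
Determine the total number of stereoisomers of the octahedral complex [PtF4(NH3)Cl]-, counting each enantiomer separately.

2

The six octahedral sites form three mutually perpendicular trans pairs.
Working through the distinct placements yields 2 geometric isomers: NH3 and Cl mutually cis; NH3 and Cl mutually trans.
Each arrangement has an internal mirror plane or centre of symmetry, so none is chiral.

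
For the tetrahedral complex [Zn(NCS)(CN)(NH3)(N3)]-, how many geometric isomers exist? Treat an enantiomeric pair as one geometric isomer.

All four vertices of a tetrahedron are equivalent and mutually adjacent, so cis/trans isomerism cannot arise.
Only one geometric arrangement is possible; it has no improper symmetry element, so it exists as a pair of enantiomers (2 stereoisomers).

1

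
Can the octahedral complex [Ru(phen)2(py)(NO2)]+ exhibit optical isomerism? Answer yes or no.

yes

Each phen is bidentate and must span two cis positions.
The distinct arrangements are (2 in all): py and NO2 mutually cis (chiral); py and NO2 mutually trans.
One of these lacks any improper symmetry element and so occurs as an enantiomeric pair, giving 2 + 1 = 3 stereoisomers in total.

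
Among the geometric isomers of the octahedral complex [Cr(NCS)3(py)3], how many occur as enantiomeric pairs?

In an octahedral complex each vertex has one trans partner and four cis neighbours.
The distinct arrangements are (2 in all): NCS mer; NCS fac.
Each arrangement has an internal mirror plane or centre of symmetry, so none is chiral.

0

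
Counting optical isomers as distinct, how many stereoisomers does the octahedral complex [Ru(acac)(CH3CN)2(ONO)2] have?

4

In an octahedral complex each vertex has one trans partner and four cis neighbours.
Each acac is bidentate and must span two cis positions.
There are 3 geometric isomers: CH3CN trans, ONO cis; CH3CN cis, ONO cis (chiral); CH3CN cis, ONO trans.
One of these lacks any improper symmetry element and so occurs as an enantiomeric pair, giving 3 + 1 = 4 stereoisomers in total.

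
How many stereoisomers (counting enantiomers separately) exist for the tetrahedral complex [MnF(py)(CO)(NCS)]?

2

Only one geometric arrangement is possible; it has no improper symmetry element, so it exists as a pair of enantiomers (2 stereoisomers).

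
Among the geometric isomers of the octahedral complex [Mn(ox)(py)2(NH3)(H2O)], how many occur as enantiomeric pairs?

2

The six octahedral sites form three mutually perpendicular trans pairs.
Each ox is bidentate and must span two cis positions.
The distinct arrangements are (4 in all): py cis (3 arrangements, 2 chiral); py trans.
Of these, 2 lack any improper symmetry element and so occur as enantiomeric pairs, giving 4 + 2 = 6 stereoisomers in total.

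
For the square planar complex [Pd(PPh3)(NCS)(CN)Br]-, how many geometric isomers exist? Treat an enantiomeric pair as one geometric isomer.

3

Working through the distinct placements yields 3 geometric isomers: (Br/NCS trans, CN/PPh3 trans); (Br/PPh3 trans, CN/NCS trans); (Br/CN trans, NCS/PPh3 trans).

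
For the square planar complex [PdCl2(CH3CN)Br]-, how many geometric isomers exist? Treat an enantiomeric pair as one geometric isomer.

In a square planar complex each vertex has one trans partner and two cis neighbours.
Working through the distinct placements yields 2 geometric isomers: Cl cis; Cl trans.

2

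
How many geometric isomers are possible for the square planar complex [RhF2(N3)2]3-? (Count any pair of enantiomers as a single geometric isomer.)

In a square planar complex each vertex has one trans partner and two cis neighbours.
Systematic placement gives 2 geometric isomers: F cis; F trans.

2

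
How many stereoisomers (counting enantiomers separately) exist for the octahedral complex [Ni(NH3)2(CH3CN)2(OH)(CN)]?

In an octahedral complex each vertex has one trans partner and four cis neighbours.
The distinct arrangements are (6 in all): NH3 cis, CH3CN trans; NH3 trans, CH3CN trans; NH3 cis, CH3CN cis (3 arrangements, 2 chiral); NH3 trans, CH3CN cis.
Of these, 2 lack any improper symmetry element and so occur as enantiomeric pairs, giving 6 + 2 = 8 stereoisomers in total.

8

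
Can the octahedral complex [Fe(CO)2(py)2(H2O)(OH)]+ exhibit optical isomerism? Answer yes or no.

In an octahedral complex each vertex has one trans partner and four cis neighbours.
Systematic placement gives 6 geometric isomers: CO trans, py trans; CO trans, py cis; CO cis, py trans; CO cis, py cis (3 arrangements, 2 chiral).
Of these, 2 lack any improper symmetry element and so occur as enantiomeric pairs, giving 6 + 2 = 8 stereoisomers in total.

yes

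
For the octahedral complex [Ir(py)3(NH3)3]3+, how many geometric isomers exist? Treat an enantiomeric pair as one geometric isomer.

2

The six octahedral sites form three mutually perpendicular trans pairs.
There are 2 geometric isomers: py mer; py fac.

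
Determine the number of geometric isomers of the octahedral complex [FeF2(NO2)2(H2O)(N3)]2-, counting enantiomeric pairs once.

6

The six octahedral sites form three mutually perpendicular trans pairs.
There are 6 geometric isomers: F trans, NO2 trans; F trans, NO2 cis; F cis, NO2 trans; F cis, NO2 cis (3 arrangements, 2 chiral).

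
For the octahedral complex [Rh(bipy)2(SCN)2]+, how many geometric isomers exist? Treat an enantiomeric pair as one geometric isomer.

An octahedron has six vertices in three trans pairs; every non-trans pair is cis.
Each bipy is bidentate and must span two cis positions.
The distinct arrangements are (2 in all): SCN trans; SCN cis (chiral).

2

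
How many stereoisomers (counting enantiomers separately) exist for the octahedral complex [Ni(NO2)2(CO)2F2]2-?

6

Systematic placement gives 5 geometric isomers: NO2 trans, CO trans, F trans; NO2 cis, CO trans, F cis; NO2 trans, CO cis, F cis; NO2 cis, CO cis, F cis (chiral); NO2 cis, CO cis, F trans.
One of these lacks any improper symmetry element and so occurs as an enantiomeric pair, giving 5 + 1 = 6 stereoisomers in total.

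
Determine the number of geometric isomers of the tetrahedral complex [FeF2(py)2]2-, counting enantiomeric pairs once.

In a tetrahedral complex all four positions are equivalent and every pair of ligands is adjacent — there is no cis/trans distinction.
Only one geometric arrangement is possible.

1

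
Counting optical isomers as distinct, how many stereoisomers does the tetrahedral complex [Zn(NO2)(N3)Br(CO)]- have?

All four vertices of a tetrahedron are equivalent and mutually adjacent, so cis/trans isomerism cannot arise.
Only one geometric arrangement is possible; it has no improper symmetry element, so it exists as a pair of enantiomers (2 stereoisomers).

2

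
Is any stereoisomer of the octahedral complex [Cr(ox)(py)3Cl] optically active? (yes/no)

Each ox is bidentate and must span two cis positions.
There are 2 geometric isomers: py mer; py fac.
Each arrangement has an internal mirror plane or centre of symmetry, so none is chiral.

no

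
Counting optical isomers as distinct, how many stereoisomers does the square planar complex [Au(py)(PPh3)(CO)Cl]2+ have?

3

In a square planar complex each vertex has one trans partner and two cis neighbours.
There are 3 geometric isomers: (CO/PPh3 trans, Cl/py trans); (CO/py trans, Cl/PPh3 trans); (CO/Cl trans, PPh3/py trans).
Each arrangement has an internal mirror plane or centre of symmetry, so none is chiral.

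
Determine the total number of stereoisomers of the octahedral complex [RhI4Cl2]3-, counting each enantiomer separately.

2

In an octahedral complex each vertex has one trans partner and four cis neighbours.
Systematic placement gives 2 geometric isomers: Cl trans; Cl cis.
Each arrangement has an internal mirror plane or centre of symmetry, so none is chiral.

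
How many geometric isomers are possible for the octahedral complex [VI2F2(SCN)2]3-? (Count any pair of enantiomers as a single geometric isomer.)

The six octahedral sites form three mutually perpendicular trans pairs.
There are 5 geometric isomers: I trans, F trans, SCN trans; I cis, F trans, SCN cis; I cis, F cis, SCN trans; I cis, F cis, SCN cis (chiral); I trans, F cis, SCN cis.

5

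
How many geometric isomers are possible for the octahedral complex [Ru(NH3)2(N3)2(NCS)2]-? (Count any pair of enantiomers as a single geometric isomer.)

5

The distinct arrangements are (5 in all): NH3 trans, N3 trans, NCS trans; NH3 cis, N3 trans, NCS cis; NH3 trans, N3 cis, NCS cis; NH3 cis, N3 cis, NCS cis (chiral); NH3 cis, N3 cis, NCS trans.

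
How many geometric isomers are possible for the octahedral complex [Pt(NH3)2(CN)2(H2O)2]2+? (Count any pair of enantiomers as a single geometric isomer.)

5

Systematic placement gives 5 geometric isomers: NH3 trans, CN trans, H2O trans; NH3 cis, CN trans, H2O cis; NH3 trans, CN cis, H2O cis; NH3 cis, CN cis, H2O cis (chiral); NH3 cis, CN cis, H2O trans.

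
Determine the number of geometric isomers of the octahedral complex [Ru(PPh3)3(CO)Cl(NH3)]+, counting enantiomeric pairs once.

In an octahedral complex each vertex has one trans partner and four cis neighbours.
Working through the distinct placements yields 4 geometric isomers: PPh3 mer (3 arrangements); PPh3 fac (chiral).

4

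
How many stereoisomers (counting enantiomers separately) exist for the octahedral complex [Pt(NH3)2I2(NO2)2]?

In an octahedral complex each vertex has one trans partner and four cis neighbours.
There are 5 geometric isomers: NH3 trans, I trans, NO2 trans; NH3 cis, I trans, NO2 cis; NH3 cis, I cis, NO2 trans; NH3 cis, I cis, NO2 cis (chiral); NH3 trans, I cis, NO2 cis.
One of these lacks any improper symmetry element and so occurs as an enantiomeric pair, giving 5 + 1 = 6 stereoisomers in total.

6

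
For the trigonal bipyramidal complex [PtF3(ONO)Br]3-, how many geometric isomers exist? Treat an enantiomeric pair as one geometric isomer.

4

In a trigonal bipyramid the two axial positions differ from the three equatorial ones.
Systematic placement gives 4 geometric isomers: ONO equatorial, Br axial; ONO axial, Br axial; ONO equatorial, Br equatorial; ONO axial, Br equatorial.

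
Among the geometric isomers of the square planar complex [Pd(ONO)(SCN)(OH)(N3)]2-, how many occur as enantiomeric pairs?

0

A square has two trans pairs of vertices; adjacent vertices are cis.
The distinct arrangements are (3 in all): (N3/ONO trans, OH/SCN trans); (N3/SCN trans, OH/ONO trans); (N3/OH trans, ONO/SCN trans).
Each arrangement has an internal mirror plane or centre of symmetry, so none is chiral.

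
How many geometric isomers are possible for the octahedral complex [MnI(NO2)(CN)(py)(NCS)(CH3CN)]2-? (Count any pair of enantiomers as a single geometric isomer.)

15

In an octahedral complex each vertex has one trans partner and four cis neighbours.
Systematic enumeration (placing each ligand type in turn and discarding arrangements equivalent by rotation or reflection) gives 15 geometric isomers.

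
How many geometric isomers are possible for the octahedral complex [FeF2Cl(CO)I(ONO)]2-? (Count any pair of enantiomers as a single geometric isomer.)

9

An octahedron has six vertices in three trans pairs; every non-trans pair is cis.
Exhaustive case analysis gives 9 geometric isomers.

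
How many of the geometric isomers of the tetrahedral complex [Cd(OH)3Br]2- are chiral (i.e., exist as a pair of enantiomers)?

0

Only one geometric arrangement is possible.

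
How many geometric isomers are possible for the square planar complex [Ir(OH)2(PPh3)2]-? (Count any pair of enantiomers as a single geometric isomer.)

The distinct arrangements are (2 in all): OH cis; OH trans.

2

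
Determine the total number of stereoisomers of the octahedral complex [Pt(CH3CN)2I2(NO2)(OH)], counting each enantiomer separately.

An octahedron has six vertices in three trans pairs; every non-trans pair is cis.
There are 6 geometric isomers: CH3CN trans, I trans; CH3CN trans, I cis; CH3CN cis, I cis (3 arrangements, 2 chiral); CH3CN cis, I trans.
Of these, 2 lack any improper symmetry element and so occur as enantiomeric pairs, giving 6 + 2 = 8 stereoisomers in total.

8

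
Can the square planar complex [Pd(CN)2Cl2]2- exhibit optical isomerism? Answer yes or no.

no

A square has two trans pairs of vertices; adjacent vertices are cis.
There are 2 geometric isomers: CN cis; CN trans.
Each arrangement has an internal mirror plane or centre of symmetry, so none is chiral.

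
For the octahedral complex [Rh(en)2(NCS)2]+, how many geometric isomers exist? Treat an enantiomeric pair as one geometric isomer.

2

In an octahedral complex each vertex has one trans partner and four cis neighbours.
Each en is bidentate and must span two cis positions.
Systematic placement gives 2 geometric isomers: NCS trans; NCS cis (chiral).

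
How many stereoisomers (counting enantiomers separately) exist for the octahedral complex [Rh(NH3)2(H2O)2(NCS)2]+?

There are 5 geometric isomers: NH3 trans, H2O trans, NCS trans; NH3 cis, H2O trans, NCS cis; NH3 trans, H2O cis, NCS cis; NH3 cis, H2O cis, NCS cis (chiral); NH3 cis, H2O cis, NCS trans.
One of these lacks any improper symmetry element and so occurs as an enantiomeric pair, giving 5 + 1 = 6 stereoisomers in total.

6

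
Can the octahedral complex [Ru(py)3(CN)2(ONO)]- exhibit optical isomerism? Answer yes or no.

The six octahedral sites form three mutually perpendicular trans pairs.
There are 3 geometric isomers: py mer, CN trans; py mer, CN cis; py fac, CN cis.
Each arrangement has an internal mirror plane or centre of symmetry, so none is chiral.

no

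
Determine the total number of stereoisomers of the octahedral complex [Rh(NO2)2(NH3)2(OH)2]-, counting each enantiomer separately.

In an octahedral complex each vertex has one trans partner and four cis neighbours.
The distinct arrangements are (5 in all): NO2 trans, NH3 trans, OH trans; NO2 cis, NH3 trans, OH cis; NO2 cis, NH3 cis, OH trans; NO2 cis, NH3 cis, OH cis (chiral); NO2 trans, NH3 cis, OH cis.
One of these lacks any improper symmetry element and so occurs as an enantiomeric pair, giving 5 + 1 = 6 stereoisomers in total.

6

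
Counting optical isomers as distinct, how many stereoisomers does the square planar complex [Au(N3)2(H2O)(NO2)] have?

2

In a square planar complex each vertex has one trans partner and two cis neighbours.
Working through the distinct placements yields 2 geometric isomers: N3 cis; N3 trans.
Each arrangement has an internal mirror plane or centre of symmetry, so none is chiral.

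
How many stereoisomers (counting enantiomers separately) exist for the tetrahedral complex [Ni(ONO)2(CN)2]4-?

1

In a tetrahedral complex all four positions are equivalent and every pair of ligands is adjacent — there is no cis/trans distinction.
Only one geometric arrangement is possible.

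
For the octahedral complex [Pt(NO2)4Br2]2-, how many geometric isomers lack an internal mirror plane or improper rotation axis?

An octahedron has six vertices in three trans pairs; every non-trans pair is cis.
There are 2 geometric isomers: Br trans; Br cis.
Each arrangement has an internal mirror plane or centre of symmetry, so none is chiral.

0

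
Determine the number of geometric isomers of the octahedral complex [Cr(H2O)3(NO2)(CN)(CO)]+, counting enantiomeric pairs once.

There are 4 geometric isomers: H2O mer (3 arrangements); H2O fac (chiral).

4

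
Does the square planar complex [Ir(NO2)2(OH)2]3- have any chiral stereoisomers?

no

A square has two trans pairs of vertices; adjacent vertices are cis.
The distinct arrangements are (2 in all): NO2 cis; NO2 trans.
Each arrangement has an internal mirror plane or centre of symmetry, so none is chiral.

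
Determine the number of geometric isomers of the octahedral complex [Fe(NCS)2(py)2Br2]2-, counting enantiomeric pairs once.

Systematic placement gives 5 geometric isomers: NCS trans, py trans, Br trans; NCS cis, py cis, Br trans; NCS cis, py trans, Br cis; NCS cis, py cis, Br cis (chiral); NCS trans, py cis, Br cis.

5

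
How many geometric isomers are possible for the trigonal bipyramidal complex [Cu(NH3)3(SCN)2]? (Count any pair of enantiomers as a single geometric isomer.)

3

In a trigonal bipyramid the two axial positions differ from the three equatorial ones.
Systematic placement gives 3 geometric isomers: SCN both equatorial; SCN one axial, one equatorial; SCN both axial.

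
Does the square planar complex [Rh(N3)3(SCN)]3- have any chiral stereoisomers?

no

Only one geometric arrangement is possible.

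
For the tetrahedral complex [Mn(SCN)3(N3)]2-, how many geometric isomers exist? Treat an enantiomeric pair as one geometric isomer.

1

Only one geometric arrangement is possible.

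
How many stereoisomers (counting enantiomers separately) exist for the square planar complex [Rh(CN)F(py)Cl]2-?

3

Systematic placement gives 3 geometric isomers: (CN/F trans, Cl/py trans); (CN/py trans, Cl/F trans); (CN/Cl trans, F/py trans).
Each arrangement has an internal mirror plane or centre of symmetry, so none is chiral.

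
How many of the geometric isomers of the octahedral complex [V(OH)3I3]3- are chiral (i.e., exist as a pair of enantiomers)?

An octahedron has six vertices in three trans pairs; every non-trans pair is cis.
Systematic placement gives 2 geometric isomers: OH mer; OH fac.
Each arrangement has an internal mirror plane or centre of symmetry, so none is chiral.

0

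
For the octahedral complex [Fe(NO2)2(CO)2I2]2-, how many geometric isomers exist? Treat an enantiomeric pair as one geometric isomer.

5

In an octahedral complex each vertex has one trans partner and four cis neighbours.
There are 5 geometric isomers: NO2 trans, CO trans, I trans; NO2 cis, CO trans, I cis; NO2 trans, CO cis, I cis; NO2 cis, CO cis, I cis (chiral); NO2 cis, CO cis, I trans.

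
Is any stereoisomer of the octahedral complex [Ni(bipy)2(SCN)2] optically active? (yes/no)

The six octahedral sites form three mutually perpendicular trans pairs.
Each bipy is bidentate and must span two cis positions.
There are 2 geometric isomers: SCN trans; SCN cis (chiral).
One of these lacks any improper symmetry element and so occurs as an enantiomeric pair, giving 2 + 1 = 3 stereoisomers in total.

yes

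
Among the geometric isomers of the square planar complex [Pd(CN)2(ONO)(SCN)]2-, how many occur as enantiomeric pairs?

0

A square has two trans pairs of vertices; adjacent vertices are cis.
Working through the distinct placements yields 2 geometric isomers: CN cis; CN trans.
Each arrangement has an internal mirror plane or centre of symmetry, so none is chiral.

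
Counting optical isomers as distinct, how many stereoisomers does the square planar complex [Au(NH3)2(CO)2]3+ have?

2

Systematic placement gives 2 geometric isomers: NH3 cis; NH3 trans.
Each arrangement has an internal mirror plane or centre of symmetry, so none is chiral.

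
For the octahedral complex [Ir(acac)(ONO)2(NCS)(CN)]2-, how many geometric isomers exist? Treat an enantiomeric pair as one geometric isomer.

The six octahedral sites form three mutually perpendicular trans pairs.
Each acac is bidentate and must span two cis positions.
There are 4 geometric isomers: ONO cis (3 arrangements, 2 chiral); ONO trans.

4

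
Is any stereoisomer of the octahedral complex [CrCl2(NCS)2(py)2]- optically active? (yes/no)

The six octahedral sites form three mutually perpendicular trans pairs.
The distinct arrangements are (5 in all): Cl trans, NCS trans, py trans; Cl trans, NCS cis, py cis; Cl cis, NCS cis, py trans; Cl cis, NCS cis, py cis (chiral); Cl cis, NCS trans, py cis.
One of these lacks any improper symmetry element and so occurs as an enantiomeric pair, giving 5 + 1 = 6 stereoisomers in total.

yes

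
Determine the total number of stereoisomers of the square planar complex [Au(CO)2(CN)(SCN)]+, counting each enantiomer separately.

In a square planar complex each vertex has one trans partner and two cis neighbours.
There are 2 geometric isomers: CO cis; CO trans.
Each arrangement has an internal mirror plane or centre of symmetry, so none is chiral.

2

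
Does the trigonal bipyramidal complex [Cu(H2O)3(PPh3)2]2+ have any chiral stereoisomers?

no

In a trigonal bipyramid the two axial positions differ from the three equatorial ones.
The distinct arrangements are (3 in all): PPh3 both equatorial; PPh3 one axial, one equatorial; PPh3 both axial.
Each arrangement has an internal mirror plane or centre of symmetry, so none is chiral.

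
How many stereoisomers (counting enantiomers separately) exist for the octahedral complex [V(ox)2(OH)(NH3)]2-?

Each ox is bidentate and must span two cis positions.
There are 2 geometric isomers: OH and NH3 mutually trans; OH and NH3 mutually cis (chiral).
One of these lacks any improper symmetry element and so occurs as an enantiomeric pair, giving 2 + 1 = 3 stereoisomers in total.

3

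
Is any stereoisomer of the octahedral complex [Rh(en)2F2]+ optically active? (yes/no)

In an octahedral complex each vertex has one trans partner and four cis neighbours.
Each en is bidentate and must span two cis positions.
There are 2 geometric isomers: F trans; F cis (chiral).
One of these lacks any improper symmetry element and so occurs as an enantiomeric pair, giving 2 + 1 = 3 stereoisomers in total.

yes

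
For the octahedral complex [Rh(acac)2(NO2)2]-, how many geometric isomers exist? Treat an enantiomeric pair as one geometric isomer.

2

In an octahedral complex each vertex has one trans partner and four cis neighbours.
Each acac is bidentate and must span two cis positions.
Systematic placement gives 2 geometric isomers: NO2 trans; NO2 cis (chiral).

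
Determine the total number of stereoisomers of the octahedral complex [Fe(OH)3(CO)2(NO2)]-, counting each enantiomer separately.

3

There are 3 geometric isomers: OH mer, CO trans; OH mer, CO cis; OH fac, CO cis.
Each arrangement has an internal mirror plane or centre of symmetry, so none is chiral.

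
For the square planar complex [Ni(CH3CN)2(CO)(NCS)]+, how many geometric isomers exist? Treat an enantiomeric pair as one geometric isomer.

2

A square has two trans pairs of vertices; adjacent vertices are cis.
Working through the distinct placements yields 2 geometric isomers: CH3CN cis; CH3CN trans.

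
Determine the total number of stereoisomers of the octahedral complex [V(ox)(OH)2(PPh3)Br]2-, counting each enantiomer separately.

6

The six octahedral sites form three mutually perpendicular trans pairs.
Each ox is bidentate and must span two cis positions.
The distinct arrangements are (4 in all): OH cis (3 arrangements, 2 chiral); OH trans.
Of these, 2 lack any improper symmetry element and so occur as enantiomeric pairs, giving 4 + 2 = 6 stereoisomers in total.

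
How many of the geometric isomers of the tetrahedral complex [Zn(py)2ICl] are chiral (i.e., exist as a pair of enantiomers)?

0

All four vertices of a tetrahedron are equivalent and mutually adjacent, so cis/trans isomerism cannot arise.
Only one geometric arrangement is possible.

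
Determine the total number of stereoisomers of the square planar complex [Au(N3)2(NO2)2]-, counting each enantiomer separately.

2

In a square planar complex each vertex has one trans partner and two cis neighbours.
Systematic placement gives 2 geometric isomers: N3 cis; N3 trans.
Each arrangement has an internal mirror plane or centre of symmetry, so none is chiral.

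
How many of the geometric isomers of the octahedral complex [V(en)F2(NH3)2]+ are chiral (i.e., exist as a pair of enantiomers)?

Each en is bidentate and must span two cis positions.
There are 3 geometric isomers: F trans, NH3 cis; F cis, NH3 cis (chiral); F cis, NH3 trans.
One of these lacks any improper symmetry element and so occurs as an enantiomeric pair, giving 3 + 1 = 4 stereoisomers in total.

1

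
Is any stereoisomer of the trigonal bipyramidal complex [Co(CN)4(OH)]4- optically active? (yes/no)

A trigonal bipyramid has two axial and three equatorial sites, which are chemically inequivalent.
Working through the distinct placements yields 2 geometric isomers: OH equatorial; OH axial.
Each arrangement has an internal mirror plane or centre of symmetry, so none is chiral.

no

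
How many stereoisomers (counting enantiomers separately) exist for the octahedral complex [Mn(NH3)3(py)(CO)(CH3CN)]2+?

5

Working through the distinct placements yields 4 geometric isomers: NH3 mer (3 arrangements); NH3 fac (chiral).
One of these lacks any improper symmetry element and so occurs as an enantiomeric pair, giving 4 + 1 = 5 stereoisomers in total.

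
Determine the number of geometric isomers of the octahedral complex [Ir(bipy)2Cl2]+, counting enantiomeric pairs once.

An octahedron has six vertices in three trans pairs; every non-trans pair is cis.
Each bipy is bidentate and must span two cis positions.
Systematic placement gives 2 geometric isomers: Cl trans; Cl cis (chiral).

2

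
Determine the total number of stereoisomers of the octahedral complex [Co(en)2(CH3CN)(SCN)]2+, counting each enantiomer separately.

3

The six octahedral sites form three mutually perpendicular trans pairs.
Each en is bidentate and must span two cis positions.
The distinct arrangements are (2 in all): CH3CN and SCN mutually trans; CH3CN and SCN mutually cis (chiral).
One of these lacks any improper symmetry element and so occurs as an enantiomeric pair, giving 2 + 1 = 3 stereoisomers in total.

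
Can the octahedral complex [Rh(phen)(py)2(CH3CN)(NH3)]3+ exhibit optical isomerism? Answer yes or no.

yes

The six octahedral sites form three mutually perpendicular trans pairs.
Each phen is bidentate and must span two cis positions.
There are 4 geometric isomers: py cis (3 arrangements, 2 chiral); py trans.
Of these, 2 lack any improper symmetry element and so occur as enantiomeric pairs, giving 4 + 2 = 6 stereoisomers in total.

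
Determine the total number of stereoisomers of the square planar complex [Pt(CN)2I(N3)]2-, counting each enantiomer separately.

2

A square has two trans pairs of vertices; adjacent vertices are cis.
There are 2 geometric isomers: CN cis; CN trans.
Each arrangement has an internal mirror plane or centre of symmetry, so none is chiral.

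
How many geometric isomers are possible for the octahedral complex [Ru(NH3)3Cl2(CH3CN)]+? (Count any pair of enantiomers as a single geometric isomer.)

3

In an octahedral complex each vertex has one trans partner and four cis neighbours.
There are 3 geometric isomers: NH3 mer, Cl cis; NH3 mer, Cl trans; NH3 fac, Cl cis.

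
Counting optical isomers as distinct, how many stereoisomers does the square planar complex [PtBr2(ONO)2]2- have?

A square has two trans pairs of vertices; adjacent vertices are cis.
There are 2 geometric isomers: Br cis; Br trans.
Each arrangement has an internal mirror plane or centre of symmetry, so none is chiral.

2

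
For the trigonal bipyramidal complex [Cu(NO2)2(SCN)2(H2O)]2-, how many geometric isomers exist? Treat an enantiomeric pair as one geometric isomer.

In a trigonal bipyramid the two axial positions differ from the three equatorial ones.
Exhaustive case analysis gives 5 geometric isomers.

5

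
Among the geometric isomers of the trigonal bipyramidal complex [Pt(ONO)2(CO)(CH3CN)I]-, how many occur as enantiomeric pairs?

3

In a trigonal bipyramid the two axial positions differ from the three equatorial ones.
Systematic enumeration (placing each ligand type in turn and discarding arrangements equivalent by rotation or reflection) gives 7 geometric isomers.
Of these, 3 lack any improper symmetry element and so occur as enantiomeric pairs, giving 7 + 3 = 10 stereoisomers in total.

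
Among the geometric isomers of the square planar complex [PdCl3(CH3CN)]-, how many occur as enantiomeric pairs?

In a square planar complex each vertex has one trans partner and two cis neighbours.
Only one geometric arrangement is possible.

0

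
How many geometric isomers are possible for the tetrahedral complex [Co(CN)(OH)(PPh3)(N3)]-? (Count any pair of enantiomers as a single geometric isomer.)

In a tetrahedral complex all four positions are equivalent and every pair of ligands is adjacent — there is no cis/trans distinction.
Only one geometric arrangement is possible; it has no improper symmetry element, so it exists as a pair of enantiomers (2 stereoisomers).

1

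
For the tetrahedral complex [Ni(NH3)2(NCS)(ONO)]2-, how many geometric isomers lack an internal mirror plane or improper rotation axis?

Only one geometric arrangement is possible.

0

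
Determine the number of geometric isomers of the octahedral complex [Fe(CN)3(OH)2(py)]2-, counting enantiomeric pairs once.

An octahedron has six vertices in three trans pairs; every non-trans pair is cis.
There are 3 geometric isomers: CN mer, OH cis; CN mer, OH trans; CN fac, OH cis.

3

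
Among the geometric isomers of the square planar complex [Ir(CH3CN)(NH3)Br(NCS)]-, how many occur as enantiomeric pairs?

In a square planar complex each vertex has one trans partner and two cis neighbours.
Systematic placement gives 3 geometric isomers: (Br/NCS trans, CH3CN/NH3 trans); (Br/NH3 trans, CH3CN/NCS trans); (Br/CH3CN trans, NCS/NH3 trans).
Each arrangement has an internal mirror plane or centre of symmetry, so none is chiral.

0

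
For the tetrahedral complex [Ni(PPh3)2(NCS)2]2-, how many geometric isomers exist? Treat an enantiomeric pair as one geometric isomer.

In a tetrahedral complex all four positions are equivalent and every pair of ligands is adjacent — there is no cis/trans distinction.
Only one geometric arrangement is possible.

1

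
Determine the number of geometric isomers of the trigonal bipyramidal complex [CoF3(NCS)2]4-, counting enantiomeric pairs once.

3

Systematic placement gives 3 geometric isomers: NCS both equatorial; NCS one axial, one equatorial; NCS both axial.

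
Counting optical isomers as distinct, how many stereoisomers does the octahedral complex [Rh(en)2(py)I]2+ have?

3

An octahedron has six vertices in three trans pairs; every non-trans pair is cis.
Each en is bidentate and must span two cis positions.
There are 2 geometric isomers: py and I mutually cis (chiral); py and I mutually trans.
One of these lacks any improper symmetry element and so occurs as an enantiomeric pair, giving 2 + 1 = 3 stereoisomers in total.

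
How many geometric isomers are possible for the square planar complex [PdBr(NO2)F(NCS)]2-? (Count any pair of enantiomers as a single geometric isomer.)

3

Working through the distinct placements yields 3 geometric isomers: (Br/NCS trans, F/NO2 trans); (Br/NO2 trans, F/NCS trans); (Br/F trans, NCS/NO2 trans).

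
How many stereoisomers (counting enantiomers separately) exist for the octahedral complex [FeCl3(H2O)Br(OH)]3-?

5

The six octahedral sites form three mutually perpendicular trans pairs.
The distinct arrangements are (4 in all): Cl mer (3 arrangements); Cl fac (chiral).
One of these lacks any improper symmetry element and so occurs as an enantiomeric pair, giving 4 + 1 = 5 stereoisomers in total.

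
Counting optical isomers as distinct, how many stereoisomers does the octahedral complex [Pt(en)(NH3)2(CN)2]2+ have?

4

Each en is bidentate and must span two cis positions.
The distinct arrangements are (3 in all): NH3 cis, CN trans; NH3 cis, CN cis (chiral); NH3 trans, CN cis.
One of these lacks any improper symmetry element and so occurs as an enantiomeric pair, giving 3 + 1 = 4 stereoisomers in total.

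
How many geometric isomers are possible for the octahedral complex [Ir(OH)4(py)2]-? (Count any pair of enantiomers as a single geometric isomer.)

2

An octahedron has six vertices in three trans pairs; every non-trans pair is cis.
Systematic placement gives 2 geometric isomers: py trans; py cis.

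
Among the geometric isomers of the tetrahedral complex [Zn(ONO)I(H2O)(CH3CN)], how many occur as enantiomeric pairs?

1

Only one geometric arrangement is possible; it has no improper symmetry element, so it exists as a pair of enantiomers (2 stereoisomers).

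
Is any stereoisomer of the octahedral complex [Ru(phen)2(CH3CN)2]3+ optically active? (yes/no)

yes

Each phen is bidentate and must span two cis positions.
There are 2 geometric isomers: CH3CN trans; CH3CN cis (chiral).
One of these lacks any improper symmetry element and so occurs as an enantiomeric pair, giving 2 + 1 = 3 stereoisomers in total.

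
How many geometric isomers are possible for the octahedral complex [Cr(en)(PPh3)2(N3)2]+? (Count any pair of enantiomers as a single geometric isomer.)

3

An octahedron has six vertices in three trans pairs; every non-trans pair is cis.
Each en is bidentate and must span two cis positions.
The distinct arrangements are (3 in all): PPh3 cis, N3 trans; PPh3 cis, N3 cis (chiral); PPh3 trans, N3 cis.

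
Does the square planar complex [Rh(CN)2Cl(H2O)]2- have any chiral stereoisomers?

no

In a square planar complex each vertex has one trans partner and two cis neighbours.
The distinct arrangements are (2 in all): CN cis; CN trans.
Each arrangement has an internal mirror plane or centre of symmetry, so none is chiral.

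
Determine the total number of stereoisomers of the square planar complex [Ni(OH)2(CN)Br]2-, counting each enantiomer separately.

2

In a square planar complex each vertex has one trans partner and two cis neighbours.
There are 2 geometric isomers: OH cis; OH trans.
Each arrangement has an internal mirror plane or centre of symmetry, so none is chiral.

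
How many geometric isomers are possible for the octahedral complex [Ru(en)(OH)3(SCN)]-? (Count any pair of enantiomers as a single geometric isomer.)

The six octahedral sites form three mutually perpendicular trans pairs.
Each en is bidentate and must span two cis positions.
Working through the distinct placements yields 2 geometric isomers: OH mer; OH fac.

2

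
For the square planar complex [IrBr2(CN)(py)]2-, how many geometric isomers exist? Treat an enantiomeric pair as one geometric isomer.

2

A square has two trans pairs of vertices; adjacent vertices are cis.
The distinct arrangements are (2 in all): Br cis; Br trans.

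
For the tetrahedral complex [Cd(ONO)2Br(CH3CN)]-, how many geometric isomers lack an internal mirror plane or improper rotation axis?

0

All four vertices of a tetrahedron are equivalent and mutually adjacent, so cis/trans isomerism cannot arise.
Only one geometric arrangement is possible.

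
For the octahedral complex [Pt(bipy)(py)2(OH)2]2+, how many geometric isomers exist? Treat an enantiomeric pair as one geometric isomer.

The six octahedral sites form three mutually perpendicular trans pairs.
Each bipy is bidentate and must span two cis positions.
Systematic placement gives 3 geometric isomers: py cis, OH trans; py trans, OH cis; py cis, OH cis (chiral).

3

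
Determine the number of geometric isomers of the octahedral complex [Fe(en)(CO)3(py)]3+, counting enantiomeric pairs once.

The six octahedral sites form three mutually perpendicular trans pairs.
Each en is bidentate and must span two cis positions.
There are 2 geometric isomers: CO mer; CO fac.

2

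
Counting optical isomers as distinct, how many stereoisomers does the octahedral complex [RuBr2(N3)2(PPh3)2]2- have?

Systematic placement gives 5 geometric isomers: Br trans, N3 trans, PPh3 trans; Br trans, N3 cis, PPh3 cis; Br cis, N3 cis, PPh3 trans; Br cis, N3 cis, PPh3 cis (chiral); Br cis, N3 trans, PPh3 cis.
One of these lacks any improper symmetry element and so occurs as an enantiomeric pair, giving 5 + 1 = 6 stereoisomers in total.

6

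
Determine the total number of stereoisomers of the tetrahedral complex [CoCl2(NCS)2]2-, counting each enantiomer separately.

In a tetrahedral complex all four positions are equivalent and every pair of ligands is adjacent — there is no cis/trans distinction.
Only one geometric arrangement is possible.

1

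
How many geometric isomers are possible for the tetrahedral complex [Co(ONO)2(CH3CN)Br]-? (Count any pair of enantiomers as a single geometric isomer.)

All four vertices of a tetrahedron are equivalent and mutually adjacent, so cis/trans isomerism cannot arise.
Only one geometric arrangement is possible.

1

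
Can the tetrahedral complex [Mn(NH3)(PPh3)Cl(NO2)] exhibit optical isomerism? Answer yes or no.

Only one geometric arrangement is possible; it has no improper symmetry element, so it exists as a pair of enantiomers (2 stereoisomers).

yes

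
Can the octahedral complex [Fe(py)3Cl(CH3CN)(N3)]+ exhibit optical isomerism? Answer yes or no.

yes

An octahedron has six vertices in three trans pairs; every non-trans pair is cis.
The distinct arrangements are (4 in all): py mer (3 arrangements); py fac (chiral).
One of these lacks any improper symmetry element and so occurs as an enantiomeric pair, giving 4 + 1 = 5 stereoisomers in total.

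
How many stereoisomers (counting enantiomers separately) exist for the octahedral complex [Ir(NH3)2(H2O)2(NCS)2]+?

Working through the distinct placements yields 5 geometric isomers: NH3 trans, H2O trans, NCS trans; NH3 cis, H2O trans, NCS cis; NH3 trans, H2O cis, NCS cis; NH3 cis, H2O cis, NCS cis (chiral); NH3 cis, H2O cis, NCS trans.
One of these lacks any improper symmetry element and so occurs as an enantiomeric pair, giving 5 + 1 = 6 stereoisomers in total.

6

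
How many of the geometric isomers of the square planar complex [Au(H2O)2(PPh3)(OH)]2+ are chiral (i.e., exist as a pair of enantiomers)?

A square has two trans pairs of vertices; adjacent vertices are cis.
The distinct arrangements are (2 in all): H2O cis; H2O trans.
Each arrangement has an internal mirror plane or centre of symmetry, so none is chiral.

0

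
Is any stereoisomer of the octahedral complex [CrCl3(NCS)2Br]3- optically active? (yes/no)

no

The distinct arrangements are (3 in all): Cl mer, NCS trans; Cl fac, NCS cis; Cl mer, NCS cis.
Each arrangement has an internal mirror plane or centre of symmetry, so none is chiral.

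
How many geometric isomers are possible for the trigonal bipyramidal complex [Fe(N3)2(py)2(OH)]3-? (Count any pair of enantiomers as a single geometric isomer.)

5

In a trigonal bipyramid the two axial positions differ from the three equatorial ones.
Systematic enumeration (placing each ligand type in turn and discarding arrangements equivalent by rotation or reflection) gives 5 geometric isomers.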